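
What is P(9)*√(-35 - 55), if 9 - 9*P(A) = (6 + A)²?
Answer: -72*I*√10 ≈ -227.68*I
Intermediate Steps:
P(A) = 1 - (6 + A)²/9
P(9)*√(-35 - 55) = (1 - (6 + 9)²/9)*√(-35 - 55) = (1 - ⅑*15²)*√(-90) = (1 - ⅑*225)*(3*I*√10) = (1 - 25)*(3*I*√10) = -72*I*√10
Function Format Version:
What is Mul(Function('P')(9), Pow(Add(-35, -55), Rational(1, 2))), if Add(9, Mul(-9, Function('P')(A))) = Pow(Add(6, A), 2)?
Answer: Mul(-72, I, Pow(10, Rational(1, 2))) ≈ Mul(-227.68, I)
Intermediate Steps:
Function('P')(A) = Add(1, Mul(Rational(-1, 9), Pow(Add(6, A), 2)))
Mul(Function('P')(9), Pow(Add(-35, -55), Rational(1, 2))) = Mul(Add(1, Mul(Rational(-1, 9), Pow(Add(6, 9), 2))), Pow(Add(-35, -55), Rational(1, 2))) = Mul(Add(1, Mul(Rational(-1, 9), Pow(15, 2))), Pow(-90, Rational(1, 2))) = Mul(Add(1, Mul(Rational(-1, 9), 225)), Mul(3, I, Pow(10, Rational(1, 2)))) = Mul(Add(1, -25), Mul(3, I, Pow(10, Rational(1, 2)))) = Mul(-24, Mul(3, I, Pow(10, Rational(1, 2)))) = Mul(-72, I, Pow(10, Rational(1, 2)))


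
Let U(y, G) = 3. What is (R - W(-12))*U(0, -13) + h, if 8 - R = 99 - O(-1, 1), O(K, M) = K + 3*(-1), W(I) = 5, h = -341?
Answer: -641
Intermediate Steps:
O(K, M) = -3 + K (O(K, M) = K - 3 = -3 + K)
R = -95 (R = 8 - (99 - (-3 - 1)) = 8 - (99 - 1*(-4)) = 8 - (99 + 4) = 8 - 1*103 = 8 - 103 = -95)
(R - W(-12))*U(0, -13) + h = (-95 - 1*5)*3 - 341 = (-95 - 5)*3 - 341 = -100*3 - 341 = -300 - 341 = -641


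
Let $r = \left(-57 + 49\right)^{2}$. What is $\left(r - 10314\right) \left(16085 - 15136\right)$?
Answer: $-9727250$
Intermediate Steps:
$r = 64$ ($r = \left(-8\right)^{2} = 64$)
$\left(r - 10314\right) \left(16085 - 15136\right) = \left(64 - 10314\right) \left(16085 - 15136\right) = \left(-10250\right) 949 = -9727250$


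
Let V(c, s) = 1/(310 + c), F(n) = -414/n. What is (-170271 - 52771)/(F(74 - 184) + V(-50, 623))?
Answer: -127580024/2155 ≈ -59202.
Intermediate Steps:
(-170271 - 52771)/(F(74 - 184) + V(-50, 623)) = (-170271 - 52771)/(-414/(74 - 184) + 1/(310 - 50)) = -223042/(-414/(-110) + 1/260) = -223042/(-414*(-1/110) + 1/260) = -223042/(207/55 + 1/260) = -223042/2155/572 = -223042*572/2155 = -127580024/2155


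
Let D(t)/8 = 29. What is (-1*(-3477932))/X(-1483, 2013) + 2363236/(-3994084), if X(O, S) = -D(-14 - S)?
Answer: -868231301565/57914218 ≈ -14992.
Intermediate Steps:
D(t) = 232 (D(t) = 8*29 = 232)
X(O, S) = -232 (X(O, S) = -1*232 = -232)
(-1*(-3477932))/X(-1483, 2013) + 2363236/(-3994084) = -1*(-3477932)/(-232) + 2363236/(-3994084) = 3477932*(-1/232) + 2363236*(-1/3994084) = -869483/58 - 590809/998521 = -868231301565/57914218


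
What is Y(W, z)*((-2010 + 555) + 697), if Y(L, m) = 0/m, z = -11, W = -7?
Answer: 0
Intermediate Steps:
Y(L, m) = 0
Y(W, z)*((-2010 + 555) + 697) = 0*((-2010 + 555) + 697) = 0*(-1455 + 697) = 0*(-758) = 0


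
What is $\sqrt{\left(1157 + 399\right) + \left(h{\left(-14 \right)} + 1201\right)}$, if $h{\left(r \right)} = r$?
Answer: $\sqrt{2743} \approx 52.374$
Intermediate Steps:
$\sqrt{\left(1157 + 399\right) + \left(h{\left(-14 \right)} + 1201\right)} = \sqrt{\left(1157 + 399\right) + \left(-14 + 1201\right)} = \sqrt{1556 + 1187} = \sqrt{2743}$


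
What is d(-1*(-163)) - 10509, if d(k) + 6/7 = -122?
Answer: -74423/7 ≈ -10632.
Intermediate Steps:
d(k) = -860/7 (d(k) = -6/7 - 122 = -860/7)
d(-1*(-163)) - 10509 = -860/7 - 10509 = -74423/7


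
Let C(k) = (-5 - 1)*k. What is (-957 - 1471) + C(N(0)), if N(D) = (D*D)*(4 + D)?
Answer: -2428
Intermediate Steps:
N(D) = D²*(4 + D)
C(k) = -6*k
(-957 - 1471) + C(N(0)) = (-957 - 1471) - 6*0²*(4 + 0) = -2428 - 0*4 = -2428 - 6*0 = -2428 + 0 = -2428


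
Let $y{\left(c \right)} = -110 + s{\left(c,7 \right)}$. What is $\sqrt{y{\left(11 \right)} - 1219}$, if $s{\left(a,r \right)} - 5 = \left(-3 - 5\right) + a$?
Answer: $i \sqrt{1321} \approx 36.346 i$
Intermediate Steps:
$s{\left(a,r \right)} = -3 + a$ ($s{\left(a,r \right)} = 5 + \left(\left(-3 - 5\right) + a\right) = 5 + \left(-8 + a\right) = -3 + a$)
$y{\left(c \right)} = -113 + c$ ($y{\left(c \right)} = -110 + \left(-3 + c\right) = -113 + c$)
$\sqrt{y{\left(11 \right)} - 1219} = \sqrt{\left(-113 + 11\right) - 1219} = \sqrt{-102 - 1219} = \sqrt{-1321} = i \sqrt{1321}$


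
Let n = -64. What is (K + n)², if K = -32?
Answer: 9216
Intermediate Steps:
(K + n)² = (-32 - 64)² = (-96)² = 9216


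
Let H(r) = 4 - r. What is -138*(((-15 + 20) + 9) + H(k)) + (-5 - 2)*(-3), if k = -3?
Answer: -2877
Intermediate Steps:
-138*(((-15 + 20) + 9) + H(k)) + (-5 - 2)*(-3) = -138*(((-15 + 20) + 9) + (4 - 1*(-3))) + (-5 - 2)*(-3) = -138*((5 + 9) + (4 + 3)) - 7*(-3) = -138*(14 + 7) + 21 = -138*21 + 21 = -2898 + 21 = -2877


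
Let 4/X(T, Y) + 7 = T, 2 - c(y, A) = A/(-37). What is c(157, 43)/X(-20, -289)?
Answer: -3159/148 ≈ -21.345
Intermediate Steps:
c(y, A) = 2 + A/37 (c(y, A) = 2 - A/(-37) = 2 - A*(-1)/37 = 2 - (-1)*A/37 = 2 + A/37)
X(T, Y) = 4/(-7 + T)
c(157, 43)/X(-20, -289) = (2 + (1/37)*43)/((4/(-7 - 20))) = (2 + 43/37)/((4/(-27))) = 117/(37*((4*(-1/27)))) = 117/(37*(-4/27)) = (117/37)*(-27/4) = -3159/148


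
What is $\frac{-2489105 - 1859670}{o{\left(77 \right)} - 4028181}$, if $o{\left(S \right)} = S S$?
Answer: $\frac{4348775}{4022252} \approx 1.0812$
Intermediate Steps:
$o{\left(S \right)} = S^{2}$
$\frac{-2489105 - 1859670}{o{\left(77 \right)} - 4028181} = \frac{-2489105 - 1859670}{77^{2} - 4028181} = - \frac{4348775}{5929 - 4028181} = - \frac{4348775}{-4022252} = \left(-4348775\right) \left(- \frac{1}{4022252}\right) = \frac{4348775}{4022252}$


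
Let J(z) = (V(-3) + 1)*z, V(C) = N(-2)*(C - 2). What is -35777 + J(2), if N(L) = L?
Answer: -35755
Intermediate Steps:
V(C) = 4 - 2*C (V(C) = -2*(C - 2) = -2*(-2 + C) = 4 - 2*C)
J(z) = 11*z (J(z) = ((4 - 2*(-3)) + 1)*z = ((4 + 6) + 1)*z = (10 + 1)*z = 11*z)
-35777 + J(2) = -35777 + 11*2 = -35777 + 22 = -35755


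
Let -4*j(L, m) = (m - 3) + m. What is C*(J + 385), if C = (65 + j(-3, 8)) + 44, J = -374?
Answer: 4653/4 ≈ 1163.3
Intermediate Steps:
j(L, m) = ¾ - m/2 (j(L, m) = -((m - 3) + m)/4 = -((-3 + m) + m)/4 = -(-3 + 2*m)/4 = ¾ - m/2)
C = 423/4 (C = (65 + (¾ - ½*8)) + 44 = (65 + (¾ - 4)) + 44 = (65 - 13/4) + 44 = 247/4 + 44 = 423/4 ≈ 105.75)
C*(J + 385) = 423*(-374 + 385)/4 = (423/4)*11 = 4653/4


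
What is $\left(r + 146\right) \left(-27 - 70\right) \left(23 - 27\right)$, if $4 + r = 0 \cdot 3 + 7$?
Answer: $57812$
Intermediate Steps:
$r = 3$ ($r = -4 + \left(0 \cdot 3 + 7\right) = -4 + \left(0 + 7\right) = -4 + 7 = 3$)
$\left(r + 146\right) \left(-27 - 70\right) \left(23 - 27\right) = \left(3 + 146\right) \left(-27 - 70\right) \left(23 - 27\right) = 149 \left(\left(-97\right) \left(-4\right)\right) = 149 \cdot 388 = 57812$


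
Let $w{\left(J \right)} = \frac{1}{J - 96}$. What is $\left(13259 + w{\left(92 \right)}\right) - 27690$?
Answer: $- \frac{57725}{4} \approx -14431.0$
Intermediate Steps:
$w{\left(J \right)} = \frac{1}{-96 + J}$ ($w{\left(J \right)} = \frac{1}{J - 96} = \frac{1}{-96 + J}$)
$\left(13259 + w{\left(92 \right)}\right) - 27690 = \left(13259 + \frac{1}{-96 + 92}\right) - 27690 = \left(13259 + \frac{1}{-4}\right) - 27690 = \left(13259 - \frac{1}{4}\right) - 27690 = \frac{53035}{4} - 27690 = - \frac{57725}{4}$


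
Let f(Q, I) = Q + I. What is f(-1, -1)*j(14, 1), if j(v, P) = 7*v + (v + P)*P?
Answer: -226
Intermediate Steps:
f(Q, I) = I + Q
j(v, P) = 7*v + P*(P + v) (j(v, P) = 7*v + (P + v)*P = 7*v + P*(P + v))
f(-1, -1)*j(14, 1) = (-1 - 1)*(1² + 7*14 + 1*14) = -2*(1 + 98 + 14) = -2*113 = -226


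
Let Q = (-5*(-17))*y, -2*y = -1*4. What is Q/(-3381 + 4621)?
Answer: 17/124 ≈ 0.13710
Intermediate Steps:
y = 2 (y = -(-1)*4/2 = -1/2*(-4) = 2)
Q = 170 (Q = -5*(-17)*2 = 85*2 = 170)
Q/(-3381 + 4621) = 170/(-3381 + 4621) = 170/1240 = 170*(1/1240) = 17/124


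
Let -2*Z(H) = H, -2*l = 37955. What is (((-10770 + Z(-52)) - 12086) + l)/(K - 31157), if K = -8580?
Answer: 83615/79474 ≈ 1.0521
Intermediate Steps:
l = -37955/2 (l = -½*37955 = -37955/2 ≈ -18978.)
Z(H) = -H/2
(((-10770 + Z(-52)) - 12086) + l)/(K - 31157) = (((-10770 - ½*(-52)) - 12086) - 37955/2)/(-8580 - 31157) = (((-10770 + 26) - 12086) - 37955/2)/(-39737) = ((-10744 - 12086) - 37955/2)*(-1/39737) = (-22830 - 37955/2)*(-1/39737) = -83615/2*(-1/39737) = 83615/79474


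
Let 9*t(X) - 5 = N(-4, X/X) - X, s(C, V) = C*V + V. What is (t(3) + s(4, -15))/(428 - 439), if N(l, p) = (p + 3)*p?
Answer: 223/33 ≈ 6.7576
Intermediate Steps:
s(C, V) = V + C*V
N(l, p) = p*(3 + p) (N(l, p) = (3 + p)*p = p*(3 + p))
t(X) = 1 - X/9 (t(X) = 5/9 + ((X/X)*(3 + X/X) - X)/9 = 5/9 + (1*(3 + 1) - X)/9 = 5/9 + (1*4 - X)/9 = 5/9 + (4 - X)/9 = 5/9 + (4/9 - X/9) = 1 - X/9)
(t(3) + s(4, -15))/(428 - 439) = ((1 - 1/9*3) - 15*(1 + 4))/(428 - 439) = ((1 - 1/3) - 15*5)/(-11) = (2/3 - 75)*(-1/11) = -223/3*(-1/11) = 223/33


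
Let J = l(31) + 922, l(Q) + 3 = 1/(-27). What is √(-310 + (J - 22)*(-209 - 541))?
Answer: I*√6057290/3 ≈ 820.39*I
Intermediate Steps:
l(Q) = -82/27 (l(Q) = -3 + 1/(-27) = -3 - 1/27 = -82/27)
J = 24812/27 (J = -82/27 + 922 = 24812/27 ≈ 918.96)
√(-310 + (J - 22)*(-209 - 541)) = √(-310 + (24812/27 - 22)*(-209 - 541)) = √(-310 + (24218/27)*(-750)) = √(-310 - 6054500/9) = √(-6057290/9) = I*√6057290/3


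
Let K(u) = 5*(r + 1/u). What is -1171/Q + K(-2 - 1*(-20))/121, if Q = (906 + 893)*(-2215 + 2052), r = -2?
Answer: -48766037/638670186 ≈ -0.076356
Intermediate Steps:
Q = -293237 (Q = 1799*(-163) = -293237)
K(u) = -10 + 5/u (K(u) = 5*(-2 + 1/u) = -10 + 5/u)
-1171/Q + K(-2 - 1*(-20))/121 = -1171/(-293237) + (-10 + 5/(-2 - 1*(-20)))/121 = -1171*(-1/293237) + (-10 + 5/(-2 + 20))*(1/121) = 1171/293237 + (-10 + 5/18)*(1/121) = 1171/293237 - 175/18*1/121 = 1171/293237 - 175/2178 = -48766037/638670186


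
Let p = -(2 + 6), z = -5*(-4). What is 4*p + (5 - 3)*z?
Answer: 8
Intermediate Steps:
z = 20
p = -8 (p = -1*8 = -8)
4*p + (5 - 3)*z = 4*(-8) + (5 - 3)*20 = -32 + 2*20 = -32 + 40 = 8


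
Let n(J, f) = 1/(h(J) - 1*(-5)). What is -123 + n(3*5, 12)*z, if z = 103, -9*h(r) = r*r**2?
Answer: -45613/370 ≈ -123.28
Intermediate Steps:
h(r) = -r**3/9 (h(r) = -r*r**2/9 = -r**3/9)
n(J, f) = 1/(5 - J**3/9) (n(J, f) = 1/(-J**3/9 - 1*(-5)) = 1/(-J**3/9 + 5) = 1/(5 - J**3/9))
-123 + n(3*5, 12)*z = -123 - 9/(-45 + (3*5)**3)*103 = -123 - 9/(-45 + 15**3)*103 = -123 - 9/(-45 + 3375)*103 = -123 - 9/3330*103 = -123 - 9*1/3330*103 = -123 - 1/370*103 = -123 - 103/370 = -45613/370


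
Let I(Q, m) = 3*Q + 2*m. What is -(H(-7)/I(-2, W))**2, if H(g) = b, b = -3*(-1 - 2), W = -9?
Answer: -9/64 ≈ -0.14063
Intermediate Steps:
I(Q, m) = 2*m + 3*Q
b = 9 (b = -3*(-3) = 9)
H(g) = 9
-(H(-7)/I(-2, W))**2 = -(9/(2*(-9) + 3*(-2)))**2 = -(9/(-18 - 6))**2 = -(9/(-24))**2 = -(9*(-1/24))**2 = -(-3/8)**2 = -1*9/64 = -9/64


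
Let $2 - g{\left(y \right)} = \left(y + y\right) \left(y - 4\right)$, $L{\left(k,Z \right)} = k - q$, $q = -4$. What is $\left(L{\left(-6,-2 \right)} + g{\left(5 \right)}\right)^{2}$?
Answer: $100$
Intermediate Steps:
$L{\left(k,Z \right)} = 4 + k$ ($L{\left(k,Z \right)} = k - -4 = k + 4 = 4 + k$)
$g{\left(y \right)} = 2 - 2 y \left(-4 + y\right)$ ($g{\left(y \right)} = 2 - \left(y + y\right) \left(y - 4\right) = 2 - 2 y \left(-4 + y\right)$)
$\left(L{\left(-6,-2 \right)} + g{\left(5 \right)}\right)^{2} = \left(\left(4 - 6\right) + \left(2 - 2 \cdot 5^{2} + 8 \cdot 5\right)\right)^{2} = \left(-2 + \left(2 - 50 + 40\right)\right)^{2} = \left(-2 - 8\right)^{2} = \left(-10\right)^{2} = 100$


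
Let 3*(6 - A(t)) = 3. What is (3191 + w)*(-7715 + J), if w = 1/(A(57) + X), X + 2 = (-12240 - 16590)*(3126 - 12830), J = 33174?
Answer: 22728123477892546/279766323 ≈ 8.1240e+7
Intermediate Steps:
A(t) = 5 (A(t) = 6 - ⅓*3 = 6 - 1 = 5)
X = 279766318 (X = -2 + (-12240 - 16590)*(3126 - 12830) = -2 - 28830*(-9704) = -2 + 279766320 = 279766318)
w = 1/279766323 (w = 1/(5 + 279766318) = 1/279766323 ≈ 3.5744e-9)
(3191 + w)*(-7715 + J) = (3191 + 1/279766323)*(-7715 + 33174) = (892734336694/279766323)*25459 = 22728123477892546/279766323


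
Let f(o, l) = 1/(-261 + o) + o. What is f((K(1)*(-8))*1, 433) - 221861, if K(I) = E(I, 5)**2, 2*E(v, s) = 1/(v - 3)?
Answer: -232067133/1046 ≈ -2.2186e+5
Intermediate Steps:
E(v, s) = 1/(2*(-3 + v)) (E(v, s) = 1/(2*(v - 3)) = 1/(2*(-3 + v)))
K(I) = 1/(4*(-3 + I)**2) (K(I) = (1/(2*(-3 + I)))**2 = 1/(4*(-3 + I)**2))
f(o, l) = o + 1/(-261 + o)
f((K(1)*(-8))*1, 433) - 221861 = (1 + (((1/(4*(-3 + 1)**2))*(-8))*1)**2 - 261*(1/(4*(-3 + 1)**2))*(-8))/(-261 + ((1/(4*(-3 + 1)**2))*(-8))*1) - 221861 = (1 + ((((1/4)/(-2)**2)*(-8))*1)**2 - 261*((1/4)/(-2)**2)*(-8))/(-261 + (((1/4)/(-2)**2)*(-8))*1) - 221861 = (1 + ((((1/4)*(1/4))*(-8))*1)**2 - 261*((1/4)*(1/4))*(-8))/(-261 + (((1/4)*(1/4))*(-8))*1) - 221861 = (1 + (((1/16)*(-8))*1)**2 - 261*(1/16)*(-8))/(-261 + ((1/16)*(-8))*1) - 221861 = (1 + (-1/2*1)**2 - (-261)/2)/(-261 - 1/2*1) - 221861 = (1 + (-1/2)**2 - 261*(-1/2))/(-261 - 1/2) - 221861 = (1 + 1/4 + 261/2)/(-523/2) - 221861 = -2/523*527/4 - 221861 = -527/1046 - 221861 = -232067133/1046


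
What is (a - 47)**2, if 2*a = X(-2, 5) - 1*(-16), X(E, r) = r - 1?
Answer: 1369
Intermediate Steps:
X(E, r) = -1 + r
a = 10 (a = ((-1 + 5) - 1*(-16))/2 = (4 + 16)/2 = (1/2)*20 = 10)
(a - 47)**2 = (10 - 47)**2 = (-37)**2 = 1369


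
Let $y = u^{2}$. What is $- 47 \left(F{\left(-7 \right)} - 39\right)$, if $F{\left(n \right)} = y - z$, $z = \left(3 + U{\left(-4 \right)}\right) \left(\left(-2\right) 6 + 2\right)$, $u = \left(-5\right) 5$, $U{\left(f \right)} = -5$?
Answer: $-26602$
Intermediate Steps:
$u = -25$
$z = 20$ ($z = \left(3 - 5\right) \left(\left(-2\right) 6 + 2\right) = - 2 \left(-12 + 2\right) = \left(-2\right) \left(-10\right) = 20$)
$y = 625$ ($y = \left(-25\right)^{2} = 625$)
$F{\left(n \right)} = 605$ ($F{\left(n \right)} = 625 - 20 = 605$)
$- 47 \left(F{\left(-7 \right)} - 39\right) = - 47 \left(605 - 39\right) = \left(-47\right) 566 = -26602$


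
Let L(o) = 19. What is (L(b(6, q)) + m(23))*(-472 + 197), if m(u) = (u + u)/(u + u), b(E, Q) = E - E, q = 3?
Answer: -5500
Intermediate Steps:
b(E, Q) = 0
m(u) = 1 (m(u) = (2*u)/((2*u)) = (2*u)*(1/(2*u)) = 1)
(L(b(6, q)) + m(23))*(-472 + 197) = (19 + 1)*(-472 + 197) = 20*(-275) = -5500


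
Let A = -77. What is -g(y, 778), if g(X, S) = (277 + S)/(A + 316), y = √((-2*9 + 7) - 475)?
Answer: -1055/239 ≈ -4.4142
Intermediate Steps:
y = 9*I*√6 (y = √((-18 + 7) - 475) = √(-11 - 475) = √(-486) = 9*I*√6 ≈ 22.045*I)
g(X, S) = 277/239 + S/239 (g(X, S) = (277 + S)/(-77 + 316) = (277 + S)/239 = (277 + S)*(1/239) = 277/239 + S/239)
-g(y, 778) = -(277/239 + (1/239)*778) = -(277/239 + 778/239) = -1*1055/239 = -1055/239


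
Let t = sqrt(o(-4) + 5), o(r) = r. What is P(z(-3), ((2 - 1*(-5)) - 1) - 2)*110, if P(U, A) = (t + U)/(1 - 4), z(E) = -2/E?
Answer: -550/9 ≈ -61.111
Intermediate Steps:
t = 1 (t = sqrt(-4 + 5) = sqrt(1) = 1)
P(U, A) = -1/3 - U/3 (P(U, A) = (1 + U)/(1 - 4) = (1 + U)/(-3) = (1 + U)*(-1/3) = -1/3 - U/3)
P(z(-3), ((2 - 1*(-5)) - 1) - 2)*110 = (-1/3 - (-2)/(3*(-3)))*110 = (-1/3 - (-2)*(-1)/(3*3))*110 = (-1/3 - 1/3*2/3)*110 = (-1/3 - 2/9)*110 = -5/9*110 = -550/9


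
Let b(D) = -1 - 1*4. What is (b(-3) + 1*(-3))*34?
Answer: -272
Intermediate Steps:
b(D) = -5 (b(D) = -1 - 4 = -5)
(b(-3) + 1*(-3))*34 = (-5 + 1*(-3))*34 = (-5 - 3)*34 = -8*34 = -272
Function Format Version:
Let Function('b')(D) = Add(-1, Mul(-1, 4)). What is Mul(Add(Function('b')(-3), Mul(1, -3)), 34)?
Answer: -272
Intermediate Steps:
Function('b')(D) = -5 (Function('b')(D) = Add(-1, -4) = -5)
Mul(Add(Function('b')(-3), Mul(1, -3)), 34) = Mul(Add(-5, Mul(1, -3)), 34) = Mul(Add(-5, -3), 34) = Mul(-8, 34) = -272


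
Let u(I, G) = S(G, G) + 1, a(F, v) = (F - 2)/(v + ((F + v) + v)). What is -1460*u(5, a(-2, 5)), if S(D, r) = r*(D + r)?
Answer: -293460/169 ≈ -1736.4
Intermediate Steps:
a(F, v) = (-2 + F)/(F + 3*v) (a(F, v) = (-2 + F)/(v + (F + 2*v)) = (-2 + F)/(F + 3*v))
u(I, G) = 1 + 2*G² (u(I, G) = G*(G + G) + 1 = G*(2*G) + 1 = 2*G² + 1 = 1 + 2*G²)
-1460*u(5, a(-2, 5)) = -1460*(1 + 2*((-2 - 2)/(-2 + 3*5))²) = -1460*(1 + 2*(-4/(-2 + 15))²) = -1460*(1 + 2*(-4/13)²) = -1460*(1 + 2*(16/169)) = -1460*(1 + 32/169) = -1460*201/169 = -293460/169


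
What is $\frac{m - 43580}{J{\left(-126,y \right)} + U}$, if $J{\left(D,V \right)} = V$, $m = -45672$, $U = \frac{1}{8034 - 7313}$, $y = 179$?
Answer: $- \frac{16087673}{32265} \approx -498.61$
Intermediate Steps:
$U = \frac{1}{721} \approx 0.001387$
$\frac{m - 43580}{J{\left(-126,y \right)} + U} = \frac{-45672 - 43580}{179 + \frac{1}{721}} = - \frac{89252}{\frac{129060}{721}} = \left(-89252\right) \frac{721}{129060} = - \frac{16087673}{32265}$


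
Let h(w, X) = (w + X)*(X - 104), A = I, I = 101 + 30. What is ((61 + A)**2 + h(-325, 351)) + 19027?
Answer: 62313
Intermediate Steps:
I = 131
A = 131
h(w, X) = (-104 + X)*(X + w) (h(w, X) = (X + w)*(-104 + X) = (-104 + X)*(X + w))
((61 + A)**2 + h(-325, 351)) + 19027 = ((61 + 131)**2 + (351**2 - 104*351 - 104*(-325) + 351*(-325))) + 19027 = (192**2 + (123201 - 36504 + 33800 - 114075)) + 19027 = (36864 + 6422) + 19027 = 43286 + 19027 = 62313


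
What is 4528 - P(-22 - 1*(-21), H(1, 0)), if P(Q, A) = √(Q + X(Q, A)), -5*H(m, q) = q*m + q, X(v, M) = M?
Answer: 4528 - I ≈ 4528.0 - 1.0*I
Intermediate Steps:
H(m, q) = -q/5 - m*q/5 (H(m, q) = -(q*m + q)/5 = -(m*q + q)/5 = -(q + m*q)/5 = -q/5 - m*q/5)
P(Q, A) = √(A + Q) (P(Q, A) = √(Q + A) = √(A + Q))
4528 - P(-22 - 1*(-21), H(1, 0)) = 4528 - √(-⅕*0*(1 + 1) + (-22 - 1*(-21))) = 4528 - √(-⅕*0*2 + (-22 + 21)) = 4528 - √(0 - 1) = 4528 - √(-1) = 4528 - I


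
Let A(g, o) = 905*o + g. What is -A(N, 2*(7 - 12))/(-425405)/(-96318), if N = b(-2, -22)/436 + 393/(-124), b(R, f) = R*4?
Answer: 24472577/110761346041128 ≈ 2.2095e-7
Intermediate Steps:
b(R, f) = 4*R
N = -43085/13516 (N = (4*(-2))/436 + 393/(-124) = -8*1/436 + 393*(-1/124) = -2/109 - 393/124 = -43085/13516 ≈ -3.1877)
A(g, o) = g + 905*o
-A(N, 2*(7 - 12))/(-425405)/(-96318) = -(-43085/13516 + 905*(2*(7 - 12)))/(-425405)/(-96318) = -(-43085/13516 + 905*(2*(-5)))*(-1/425405)*(-1)/96318 = -(-43085/13516 + 905*(-10))*(-1/425405)*(-1)/96318 = -(-43085/13516 - 9050)*(-1/425405)*(-1)/96318 = -(-122362885/13516*(-1/425405))*(-1)/96318 = -24472577*(-1)/(1149954796*96318) = -1*(-24472577/110761346041128) = 24472577/110761346041128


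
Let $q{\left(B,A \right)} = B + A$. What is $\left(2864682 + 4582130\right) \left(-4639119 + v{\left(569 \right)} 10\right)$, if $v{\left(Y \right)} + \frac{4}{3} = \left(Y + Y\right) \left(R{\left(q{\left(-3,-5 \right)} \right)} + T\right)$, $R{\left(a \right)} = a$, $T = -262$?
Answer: $- \frac{172283462641964}{3} \approx -5.7428 \cdot 10^{13}$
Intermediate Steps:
$q{\left(B,A \right)} = A + B$
$v{\left(Y \right)} = - \frac{4}{3} - 540 Y$ ($v{\left(Y \right)} = - \frac{4}{3} + \left(Y + Y\right) \left(\left(-5 - 3\right) - 262\right) = - \frac{4}{3} + 2 Y \left(-8 - 262\right) = - \frac{4}{3} + 2 Y \left(-270\right) = - \frac{4}{3} - 540 Y$)
$\left(2864682 + 4582130\right) \left(-4639119 + v{\left(569 \right)} 10\right) = \left(2864682 + 4582130\right) \left(-4639119 + \left(- \frac{4}{3} - 307260\right) 10\right) = 7446812 \left(-4639119 + \left(- \frac{4}{3} - 307260\right) 10\right) = 7446812 \left(-4639119 - \frac{9217840}{3}\right) = 7446812 \left(- \frac{23135197}{3}\right) = - \frac{172283462641964}{3}$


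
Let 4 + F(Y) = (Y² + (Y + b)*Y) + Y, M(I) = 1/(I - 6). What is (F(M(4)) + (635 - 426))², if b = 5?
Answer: 164025/4 ≈ 41006.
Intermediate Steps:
M(I) = 1/(-6 + I)
F(Y) = -4 + Y + Y² + Y*(5 + Y) (F(Y) = -4 + ((Y² + (Y + 5)*Y) + Y) = -4 + ((Y² + (5 + Y)*Y) + Y) = -4 + ((Y² + Y*(5 + Y)) + Y) = -4 + (Y + Y² + Y*(5 + Y)) = -4 + Y + Y² + Y*(5 + Y))
(F(M(4)) + (635 - 426))² = ((-4 + 2*(1/(-6 + 4))² + 6/(-6 + 4)) + (635 - 426))² = ((-4 + 2*(1/(-2))² + 6/(-2)) + 209)² = ((-4 + 2*(-½)² + 6*(-½)) + 209)² = ((-4 + 2*(¼) - 3) + 209)² = ((-4 + ½ - 3) + 209)² = (-13/2 + 209)² = (405/2)² = 164025/4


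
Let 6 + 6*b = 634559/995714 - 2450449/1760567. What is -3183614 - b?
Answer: -33485645354733167531/10518127259028 ≈ -3.1836e+6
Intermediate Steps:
b = -11840889999661/10518127259028 (b = -1 + (634559/995714 - 2450449/1760567)/6 = -1 + (⅙)*(-1322762740633/1753021209838) = -1 - 1322762740633/10518127259028 = -11840889999661/10518127259028 ≈ -1.1258)
-3183614 - b = -3183614 - 1*(-11840889999661/10518127259028) = -3183614 + 11840889999661/10518127259028 = -33485645354733167531/10518127259028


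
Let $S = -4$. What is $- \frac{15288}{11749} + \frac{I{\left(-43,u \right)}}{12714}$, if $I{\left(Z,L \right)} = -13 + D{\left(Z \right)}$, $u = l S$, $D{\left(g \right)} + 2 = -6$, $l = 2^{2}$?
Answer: $- \frac{64872787}{49792262} \approx -1.3029$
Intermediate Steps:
$l = 4$
$D{\left(g \right)} = -8$ ($D{\left(g \right)} = -2 - 6 = -8$)
$u = -16$ ($u = 4 \left(-4\right) = -16$)
$I{\left(Z,L \right)} = -21$ ($I{\left(Z,L \right)} = -13 - 8 = -21$)
$- \frac{15288}{11749} + \frac{I{\left(-43,u \right)}}{12714} = - \frac{15288}{11749} - \frac{21}{12714} = \left(-15288\right) \frac{1}{11749} - \frac{7}{4238} = - \frac{15288}{11749} - \frac{7}{4238} = - \frac{64872787}{49792262}$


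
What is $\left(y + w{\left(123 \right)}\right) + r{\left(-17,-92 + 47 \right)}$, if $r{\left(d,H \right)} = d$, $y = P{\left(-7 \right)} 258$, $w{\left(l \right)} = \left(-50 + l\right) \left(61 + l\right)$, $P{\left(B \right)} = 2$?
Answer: $13931$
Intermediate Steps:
$y = 516$ ($y = 2 \cdot 258 = 516$)
$\left(y + w{\left(123 \right)}\right) + r{\left(-17,-92 + 47 \right)} = \left(516 + \left(-3050 + 123^{2} + 11 \cdot 123\right)\right) - 17 = \left(516 + \left(-3050 + 15129 + 1353\right)\right) - 17 = \left(516 + 13432\right) - 17 = 13948 - 17 = 13931$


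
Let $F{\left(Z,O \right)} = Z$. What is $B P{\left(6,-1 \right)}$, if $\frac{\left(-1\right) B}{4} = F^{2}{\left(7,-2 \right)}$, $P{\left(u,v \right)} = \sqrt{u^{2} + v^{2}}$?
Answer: $- 196 \sqrt{37} \approx -1192.2$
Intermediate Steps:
$B = -196$ ($B = - 4 \cdot 7^{2} = \left(-4\right) 49 = -196$)
$B P{\left(6,-1 \right)} = - 196 \sqrt{6^{2} + \left(-1\right)^{2}} = - 196 \sqrt{36 + 1} = - 196 \sqrt{37}$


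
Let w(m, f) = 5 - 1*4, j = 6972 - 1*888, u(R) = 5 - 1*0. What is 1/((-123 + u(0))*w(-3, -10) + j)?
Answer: 1/5966 ≈ 0.00016762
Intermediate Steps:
u(R) = 5 (u(R) = 5 + 0 = 5)
j = 6084 (j = 6972 - 888 = 6084)
w(m, f) = 1 (w(m, f) = 5 - 4 = 1)
1/((-123 + u(0))*w(-3, -10) + j) = 1/((-123 + 5)*1 + 6084) = 1/(-118*1 + 6084) = 1/(-118 + 6084) = 1/5966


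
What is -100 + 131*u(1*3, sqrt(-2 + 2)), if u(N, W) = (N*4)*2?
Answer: 3044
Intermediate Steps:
u(N, W) = 8*N (u(N, W) = (4*N)*2 = 8*N)
-100 + 131*u(1*3, sqrt(-2 + 2)) = -100 + 131*(8*(1*3)) = -100 + 131*(8*3) = -100 + 131*24 = -100 + 3144 = 3044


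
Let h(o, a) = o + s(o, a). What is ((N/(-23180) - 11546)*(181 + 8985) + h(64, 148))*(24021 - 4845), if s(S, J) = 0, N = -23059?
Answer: -11759400592995804/5795 ≈ -2.0292e+12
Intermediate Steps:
h(o, a) = o (h(o, a) = o + 0 = o)
((N/(-23180) - 11546)*(181 + 8985) + h(64, 148))*(24021 - 4845) = ((-23059/(-23180) - 11546)*(181 + 8985) + 64)*(24021 - 4845) = ((-23059*(-1/23180) - 11546)*9166 + 64)*19176 = ((23059/23180 - 11546)*9166 + 64)*19176 = (-267613221/23180*9166 + 64)*19176 = (-1226471391843/11590 + 64)*19176 = -1226470650083/11590*19176 = -11759400592995804/5795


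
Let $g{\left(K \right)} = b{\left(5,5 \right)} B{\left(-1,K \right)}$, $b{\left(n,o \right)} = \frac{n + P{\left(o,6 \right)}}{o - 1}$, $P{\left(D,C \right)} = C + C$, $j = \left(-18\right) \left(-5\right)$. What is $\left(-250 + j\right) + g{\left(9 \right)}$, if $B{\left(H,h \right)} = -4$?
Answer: $-177$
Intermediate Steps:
$j = 90$
$P{\left(D,C \right)} = 2 C$
$b{\left(n,o \right)} = \frac{12 + n}{-1 + o}$ ($b{\left(n,o \right)} = \frac{n + 2 \cdot 6}{o - 1} = \frac{n + 12}{-1 + o} = \frac{12 + n}{-1 + o}$)
$g{\left(K \right)} = -17$ ($g{\left(K \right)} = \frac{12 + 5}{-1 + 5} \left(-4\right) = \frac{1}{4} \cdot 17 \left(-4\right) = \frac{17}{4} \left(-4\right) = -17$)
$\left(-250 + j\right) + g{\left(9 \right)} = \left(-250 + 90\right) - 17 = -160 - 17 = -177$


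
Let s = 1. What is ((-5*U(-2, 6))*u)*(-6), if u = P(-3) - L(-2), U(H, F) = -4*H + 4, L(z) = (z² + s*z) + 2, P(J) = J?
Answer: -2520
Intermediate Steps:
L(z) = 2 + z + z² (L(z) = (z² + 1*z) + 2 = (z² + z) + 2 = (z + z²) + 2 = 2 + z + z²)
U(H, F) = 4 - 4*H
u = -7 (u = -3 - (2 - 2 + (-2)²) = -3 - (2 - 2 + 4) = -3 - 1*4 = -3 - 4 = -7)
((-5*U(-2, 6))*u)*(-6) = (-5*(4 - 4*(-2))*(-7))*(-6) = (-5*(4 + 8)*(-7))*(-6) = (-5*12*(-7))*(-6) = -60*(-7)*(-6) = 420*(-6) = -2520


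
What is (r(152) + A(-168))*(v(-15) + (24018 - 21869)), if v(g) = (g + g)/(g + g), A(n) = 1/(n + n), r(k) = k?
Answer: 54901325/168 ≈ 3.2679e+5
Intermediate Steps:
A(n) = 1/(2*n)
v(g) = 1 (v(g) = (2*g)/((2*g)) = (2*g)*(1/(2*g)) = 1)
(r(152) + A(-168))*(v(-15) + (24018 - 21869)) = (152 + (½)/(-168))*(1 + (24018 - 21869)) = (152 + (½)*(-1/168))*(1 + 2149) = (152 - 1/336)*2150 = (51071/336)*2150 = 54901325/168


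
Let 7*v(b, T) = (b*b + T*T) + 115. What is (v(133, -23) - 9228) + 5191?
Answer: -1418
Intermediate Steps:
v(b, T) = 115/7 + T²/7 + b²/7 (v(b, T) = ((b*b + T*T) + 115)/7 = ((b² + T²) + 115)/7 = ((T² + b²) + 115)/7 = (115 + T² + b²)/7 = 115/7 + T²/7 + b²/7)
(v(133, -23) - 9228) + 5191 = ((115/7 + (⅐)*(-23)² + (⅐)*133²) - 9228) + 5191 = ((115/7 + (⅐)*529 + (⅐)*17689) - 9228) + 5191 = ((115/7 + 529/7 + 2527) - 9228) + 5191 = (2619 - 9228) + 5191 = -6609 + 5191 = -1418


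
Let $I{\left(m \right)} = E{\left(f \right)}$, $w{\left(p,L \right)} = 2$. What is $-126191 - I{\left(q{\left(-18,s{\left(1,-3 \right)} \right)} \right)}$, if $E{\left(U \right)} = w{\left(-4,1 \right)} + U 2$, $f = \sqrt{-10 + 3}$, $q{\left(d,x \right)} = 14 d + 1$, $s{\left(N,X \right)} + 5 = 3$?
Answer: $-126193 - 2 i \sqrt{7} \approx -1.2619 \cdot 10^{5} - 5.2915 i$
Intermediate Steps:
$s{\left(N,X \right)} = -2$ ($s{\left(N,X \right)} = -5 + 3 = -2$)
$q{\left(d,x \right)} = 1 + 14 d$
$f = i \sqrt{7}$ ($f = \sqrt{-7} = i \sqrt{7} \approx 2.6458 i$)
$E{\left(U \right)} = 2 + 2 U$ ($E{\left(U \right)} = 2 + U 2 = 2 + 2 U$)
$I{\left(m \right)} = 2 + 2 i \sqrt{7}$
$-126191 - I{\left(q{\left(-18,s{\left(1,-3 \right)} \right)} \right)} = -126191 - \left(2 + 2 i \sqrt{7}\right) = -126193 - 2 i \sqrt{7}$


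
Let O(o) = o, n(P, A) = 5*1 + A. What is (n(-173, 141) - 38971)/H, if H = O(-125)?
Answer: 1553/5 ≈ 310.60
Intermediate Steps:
n(P, A) = 5 + A
H = -125
(n(-173, 141) - 38971)/H = ((5 + 141) - 38971)/(-125) = (146 - 38971)*(-1/125) = -38825*(-1/125) = 1553/5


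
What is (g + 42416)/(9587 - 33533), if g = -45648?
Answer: 1616/11973 ≈ 0.13497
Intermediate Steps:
(g + 42416)/(9587 - 33533) = (-45648 + 42416)/(9587 - 33533) = -3232/(-23946) = -3232*(-1/23946) = 1616/11973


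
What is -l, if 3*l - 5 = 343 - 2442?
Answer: 698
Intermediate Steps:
l = -698 (l = 5/3 + (343 - 2442)/3 = 5/3 + (⅓)*(-2099) = 5/3 - 2099/3 = -698)
-l = -1*(-698) = 698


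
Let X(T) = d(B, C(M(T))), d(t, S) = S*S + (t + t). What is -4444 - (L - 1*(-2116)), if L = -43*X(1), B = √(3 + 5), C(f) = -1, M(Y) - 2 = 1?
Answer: -6517 + 172*√2 ≈ -6273.8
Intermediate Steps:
M(Y) = 3 (M(Y) = 2 + 1 = 3)
B = 2*√2 (B = √8 = 2*√2 ≈ 2.8284)
d(t, S) = S² + 2*t
X(T) = 1 + 4*√2 (X(T) = (-1)² + 2*(2*√2) = 1 + 4*√2)
L = -43 - 172*√2 (L = -43*(1 + 4*√2) = -43 - 172*√2 ≈ -286.24)
-4444 - (L - 1*(-2116)) = -4444 - ((-43 - 172*√2) - 1*(-2116)) = -4444 - ((-43 - 172*√2) + 2116) = -4444 - (2073 - 172*√2) = -4444 + (-2073 + 172*√2) = -6517 + 172*√2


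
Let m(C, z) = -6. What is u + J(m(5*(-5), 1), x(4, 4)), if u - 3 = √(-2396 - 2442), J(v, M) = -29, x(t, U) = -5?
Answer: -26 + I*√4838 ≈ -26.0 + 69.556*I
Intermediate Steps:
u = 3 + I*√4838 (u = 3 + √(-2396 - 2442) = 3 + √(-4838) = 3 + I*√4838 ≈ 3.0 + 69.556*I)
u + J(m(5*(-5), 1), x(4, 4)) = (3 + I*√4838) - 29 = -26 + I*√4838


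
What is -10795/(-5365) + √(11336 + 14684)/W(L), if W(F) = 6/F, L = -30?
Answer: 2159/1073 - 10*√6505 ≈ -804.52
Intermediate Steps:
-10795/(-5365) + √(11336 + 14684)/W(L) = -10795/(-5365) + √(11336 + 14684)/((6/(-30))) = -10795*(-1/5365) + √26020/((6*(-1/30))) = 2159/1073 + (2*√6505)/(-⅕) = 2159/1073 + (2*√6505)*(-5) = 2159/1073 - 10*√6505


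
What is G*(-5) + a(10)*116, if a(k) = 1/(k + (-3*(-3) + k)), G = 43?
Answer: -211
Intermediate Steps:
a(k) = 1/(9 + 2*k) (a(k) = 1/(k + (9 + k)) = 1/(9 + 2*k))
G*(-5) + a(10)*116 = 43*(-5) + 116/(9 + 2*10) = -215 + 116/(9 + 20) = -215 + 116/29 = -215 + (1/29)*116 = -215 + 4 = -211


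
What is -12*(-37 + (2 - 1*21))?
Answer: 672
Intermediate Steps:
-12*(-37 + (2 - 1*21)) = -12*(-37 + (2 - 21)) = -12*(-37 - 19) = -12*(-56) = 672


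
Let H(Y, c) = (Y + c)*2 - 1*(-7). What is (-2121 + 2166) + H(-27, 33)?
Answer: 64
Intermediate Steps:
H(Y, c) = 7 + 2*Y + 2*c (H(Y, c) = (2*Y + 2*c) + 7 = 7 + 2*Y + 2*c)
(-2121 + 2166) + H(-27, 33) = (-2121 + 2166) + (7 + 2*(-27) + 2*33) = 45 + (7 - 54 + 66) = 45 + 19 = 64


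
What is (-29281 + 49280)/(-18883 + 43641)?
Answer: 19999/24758 ≈ 0.80778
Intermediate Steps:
(-29281 + 49280)/(-18883 + 43641) = 19999/24758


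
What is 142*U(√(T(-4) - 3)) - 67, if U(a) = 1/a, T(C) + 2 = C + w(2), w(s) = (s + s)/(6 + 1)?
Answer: -67 - 142*I*√413/59 ≈ -67.0 - 48.912*I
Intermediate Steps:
w(s) = 2*s/7 (w(s) = (2*s)/7 = (2*s)*(⅐) = 2*s/7)
T(C) = -10/7 + C (T(C) = -2 + (C + (2/7)*2) = -2 + (C + 4/7) = -2 + (4/7 + C) = -10/7 + C)
142*U(√(T(-4) - 3)) - 67 = 142/(√((-10/7 - 4) - 3)) - 67 = 142/(√(-38/7 - 3)) - 67 = 142/(√(-59/7)) - 67 = 142/((I*√413/7)) - 67 = 142*(-I*√413/59) - 67 = -142*I*√413/59 - 67 = -67 - 142*I*√413/59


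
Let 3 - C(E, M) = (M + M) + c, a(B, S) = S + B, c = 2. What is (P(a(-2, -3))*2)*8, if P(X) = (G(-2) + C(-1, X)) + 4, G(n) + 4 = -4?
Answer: 112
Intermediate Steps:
a(B, S) = B + S
G(n) = -8 (G(n) = -4 - 4 = -8)
C(E, M) = 1 - 2*M (C(E, M) = 3 - ((M + M) + 2) = 3 - (2*M + 2) = 3 - (2 + 2*M) = 3 + (-2 - 2*M) = 1 - 2*M)
P(X) = -3 - 2*X (P(X) = (-8 + (1 - 2*X)) + 4 = (-7 - 2*X) + 4 = -3 - 2*X)
(P(a(-2, -3))*2)*8 = ((-3 - 2*(-2 - 3))*2)*8 = ((-3 - 2*(-5))*2)*8 = ((-3 + 10)*2)*8 = (7*2)*8 = 14*8 = 112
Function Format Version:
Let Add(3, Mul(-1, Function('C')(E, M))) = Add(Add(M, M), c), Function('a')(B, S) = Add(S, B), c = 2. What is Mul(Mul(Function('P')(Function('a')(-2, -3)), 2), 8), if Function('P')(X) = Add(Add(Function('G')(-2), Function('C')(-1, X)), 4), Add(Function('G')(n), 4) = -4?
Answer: 112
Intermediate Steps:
Function('a')(B, S) = Add(B, S)
Function('G')(n) = -8 (Function('G')(n) = Add(-4, -4) = -8)
Function('C')(E, M) = Add(1, Mul(-2, M)) (Function('C')(E, M) = Add(3, Mul(-1, Add(Add(M, M), 2))) = Add(3, Mul(-1, Add(Mul(2, M), 2))) = Add(3, Mul(-1, Add(2, Mul(2, M)))) = Add(3, Add(-2, Mul(-2, M))) = Add(1, Mul(-2, M)))
Function('P')(X) = Add(-3, Mul(-2, X)) (Function('P')(X) = Add(Add(-8, Add(1, Mul(-2, X))), 4) = Add(Add(-7, Mul(-2, X)), 4) = Add(-3, Mul(-2, X)))
Mul(Mul(Function('P')(Function('a')(-2, -3)), 2), 8) = Mul(Mul(Add(-3, Mul(-2, Add(-2, -3))), 2), 8) = Mul(Mul(Add(-3, Mul(-2, -5)), 2), 8) = Mul(Mul(Add(-3, 10), 2), 8) = Mul(Mul(7, 2), 8) = Mul(14, 8) = 112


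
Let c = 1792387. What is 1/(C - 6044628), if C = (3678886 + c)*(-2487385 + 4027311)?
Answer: 1/8425349501170 ≈ 1.1869e-13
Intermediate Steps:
C = 8425355545798 (C = (3678886 + 1792387)*(-2487385 + 4027311) = 5471273*1539926 = 8425355545798)
1/(C - 6044628) = 1/(8425355545798 - 6044628) = 1/8425349501170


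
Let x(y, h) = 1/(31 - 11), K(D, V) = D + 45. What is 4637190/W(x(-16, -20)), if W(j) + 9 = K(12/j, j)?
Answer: 772865/46 ≈ 16801.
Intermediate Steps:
K(D, V) = 45 + D
x(y, h) = 1/20
W(j) = 36 + 12/j (W(j) = -9 + (45 + 12/j) = 36 + 12/j)
4637190/W(x(-16, -20)) = 4637190/(36 + 12/(1/20)) = 4637190/(36 + 12*20) = 4637190/(36 + 240) = 4637190/276 = 4637190*(1/276) = 772865/46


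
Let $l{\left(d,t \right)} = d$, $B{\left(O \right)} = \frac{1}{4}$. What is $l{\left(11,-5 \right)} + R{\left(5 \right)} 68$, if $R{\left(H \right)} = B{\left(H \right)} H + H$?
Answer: $436$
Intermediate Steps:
$B{\left(O \right)} = \frac{1}{4}$
$R{\left(H \right)} = \frac{5 H}{4}$ ($R{\left(H \right)} = \frac{H}{4} + H = \frac{5 H}{4}$)
$l{\left(11,-5 \right)} + R{\left(5 \right)} 68 = 11 + \frac{5}{4} \cdot 5 \cdot 68 = 11 + \frac{25}{4} \cdot 68 = 11 + 425 = 436$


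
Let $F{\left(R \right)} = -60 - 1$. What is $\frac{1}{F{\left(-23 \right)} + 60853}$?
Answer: $\frac{1}{60792} \approx 1.645 \cdot 10^{-5}$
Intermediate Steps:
$F{\left(R \right)} = -61$
$\frac{1}{F{\left(-23 \right)} + 60853} = \frac{1}{-61 + 60853} = \frac{1}{60792}$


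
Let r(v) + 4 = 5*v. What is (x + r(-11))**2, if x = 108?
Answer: 2401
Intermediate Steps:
r(v) = -4 + 5*v
(x + r(-11))**2 = (108 + (-4 + 5*(-11)))**2 = (108 + (-4 - 55))**2 = (108 - 59)**2 = 49**2 = 2401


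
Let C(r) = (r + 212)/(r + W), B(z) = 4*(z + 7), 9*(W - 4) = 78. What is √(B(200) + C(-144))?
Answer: √32113758/197 ≈ 28.766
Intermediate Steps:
W = 38/3 (W = 4 + (⅑)*78 = 4 + 26/3 = 38/3 ≈ 12.667)
B(z) = 28 + 4*z (B(z) = 4*(7 + z) = 28 + 4*z)
C(r) = (212 + r)/(38/3 + r) (C(r) = (r + 212)/(r + 38/3) = (212 + r)/(38/3 + r))
√(B(200) + C(-144)) = √((28 + 4*200) + 3*(212 - 144)/(38 + 3*(-144))) = √((28 + 800) + 3*68/(38 - 432)) = √(828 + 3*68/(-394)) = √(828 + 3*(-1/394)*68) = √(828 - 102/197) = √(163014/197) = √32113758/197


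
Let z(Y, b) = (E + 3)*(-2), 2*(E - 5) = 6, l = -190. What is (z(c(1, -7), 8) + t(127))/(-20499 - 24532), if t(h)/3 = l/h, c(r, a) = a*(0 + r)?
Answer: 3364/5718937 ≈ 0.00058822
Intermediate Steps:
E = 8 (E = 5 + (½)*6 = 5 + 3 = 8)
c(r, a) = a*r
z(Y, b) = -22 (z(Y, b) = (8 + 3)*(-2) = 11*(-2) = -22)
t(h) = -570/h (t(h) = 3*(-190/h) = -570/h)
(z(c(1, -7), 8) + t(127))/(-20499 - 24532) = (-22 - 570/127)/(-20499 - 24532) = (-22 - 570*1/127)/(-45031) = (-22 - 570/127)*(-1/45031) = -3364/127*(-1/45031) = 3364/5718937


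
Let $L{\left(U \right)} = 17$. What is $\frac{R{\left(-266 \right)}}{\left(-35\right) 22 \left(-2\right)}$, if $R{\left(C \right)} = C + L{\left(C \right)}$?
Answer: $- \frac{249}{1540} \approx -0.16169$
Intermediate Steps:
$R{\left(C \right)} = 17 + C$ ($R{\left(C \right)} = C + 17 = 17 + C$)
$\frac{R{\left(-266 \right)}}{\left(-35\right) 22 \left(-2\right)} = \frac{17 - 266}{\left(-35\right) 22 \left(-2\right)} = - \frac{249}{\left(-770\right) \left(-2\right)} = - \frac{249}{1540}$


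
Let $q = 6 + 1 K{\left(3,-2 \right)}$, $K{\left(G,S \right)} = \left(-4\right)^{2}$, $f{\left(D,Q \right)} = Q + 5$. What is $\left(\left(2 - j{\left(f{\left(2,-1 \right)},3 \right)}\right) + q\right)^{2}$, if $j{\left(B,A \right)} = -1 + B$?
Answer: $441$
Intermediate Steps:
$f{\left(D,Q \right)} = 5 + Q$
$K{\left(G,S \right)} = 16$
$q = 22$ ($q = 6 + 1 \cdot 16 = 6 + 16 = 22$)
$\left(\left(2 - j{\left(f{\left(2,-1 \right)},3 \right)}\right) + q\right)^{2} = \left(\left(2 - \left(-1 + \left(5 - 1\right)\right)\right) + 22\right)^{2} = \left(\left(2 - \left(-1 + 4\right)\right) + 22\right)^{2} = \left(\left(2 - 3\right) + 22\right)^{2} = \left(-1 + 22\right)^{2} = 21^{2} = 441$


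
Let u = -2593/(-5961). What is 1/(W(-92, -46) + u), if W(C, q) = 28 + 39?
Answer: 5961/401980 ≈ 0.014829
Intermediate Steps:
W(C, q) = 67
u = 2593/5961 (u = -2593*(-1/5961) = 2593/5961 ≈ 0.43499)
1/(W(-92, -46) + u) = 1/(67 + 2593/5961) = 1/(401980/5961) = 5961/401980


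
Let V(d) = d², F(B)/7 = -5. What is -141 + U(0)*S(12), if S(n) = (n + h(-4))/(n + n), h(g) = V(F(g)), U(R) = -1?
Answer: -4621/24 ≈ -192.54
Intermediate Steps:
F(B) = -35 (F(B) = 7*(-5) = -35)
h(g) = 1225 (h(g) = (-35)² = 1225)
S(n) = (1225 + n)/(2*n) (S(n) = (n + 1225)/(n + n) = (1225 + n)/((2*n)) = (1225 + n)*(1/(2*n)) = (1225 + n)/(2*n))
-141 + U(0)*S(12) = -141 - (1225 + 12)/(2*12) = -141 - 1237/(2*12) = -141 - 1*1237/24 = -141 - 1237/24 = -4621/24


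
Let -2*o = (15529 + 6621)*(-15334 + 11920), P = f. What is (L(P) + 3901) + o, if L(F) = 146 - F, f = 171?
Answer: 37813926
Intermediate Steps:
P = 171
o = 37810050 (o = -(15529 + 6621)*(-15334 + 11920)/2 = -11075*(-3414) = -1/2*(-75620100) = 37810050)
(L(P) + 3901) + o = ((146 - 1*171) + 3901) + 37810050 = ((146 - 171) + 3901) + 37810050 = (-25 + 3901) + 37810050 = 3876 + 37810050 = 37813926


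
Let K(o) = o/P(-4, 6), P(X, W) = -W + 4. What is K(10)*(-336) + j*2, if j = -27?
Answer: 1626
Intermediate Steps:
P(X, W) = 4 - W
K(o) = -o/2 (K(o) = o/(4 - 1*6) = o/(4 - 6) = o/(-2) = o*(-½) = -o/2)
K(10)*(-336) + j*2 = -½*10*(-336) - 27*2 = -5*(-336) - 54 = 1680 - 54 = 1626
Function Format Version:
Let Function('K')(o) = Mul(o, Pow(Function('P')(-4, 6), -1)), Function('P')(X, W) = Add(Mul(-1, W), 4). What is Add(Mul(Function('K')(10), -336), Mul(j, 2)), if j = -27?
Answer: 1626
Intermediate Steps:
Function('P')(X, W) = Add(4, Mul(-1, W))
Function('K')(o) = Mul(Rational(-1, 2), o) (Function('K')(o) = Mul(o, Pow(Add(4, Mul(-1, 6)), -1)) = Mul(o, Pow(Add(4, -6), -1)) = Mul(o, Pow(-2, -1)) = Mul(o, Rational(-1, 2)) = Mul(Rational(-1, 2), o))
Add(Mul(Function('K')(10), -336), Mul(j, 2)) = Add(Mul(Mul(Rational(-1, 2), 10), -336), Mul(-27, 2)) = Add(Mul(-5, -336), -54) = Add(1680, -54) = 1626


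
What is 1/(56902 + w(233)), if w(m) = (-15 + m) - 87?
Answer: 1/57033 ≈ 1.7534e-5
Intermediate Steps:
w(m) = -102 + m
1/(56902 + w(233)) = 1/(56902 + (-102 + 233)) = 1/(56902 + 131) = 1/57033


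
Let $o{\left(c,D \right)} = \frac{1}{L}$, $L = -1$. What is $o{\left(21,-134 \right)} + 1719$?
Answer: $1718$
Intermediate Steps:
$o{\left(c,D \right)} = -1$ ($o{\left(c,D \right)} = \frac{1}{-1} = -1$)
$o{\left(21,-134 \right)} + 1719 = -1 + 1719 = 1718$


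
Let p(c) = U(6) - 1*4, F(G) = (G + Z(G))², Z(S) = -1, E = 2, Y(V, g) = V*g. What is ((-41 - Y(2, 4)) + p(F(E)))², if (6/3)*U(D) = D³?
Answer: 3025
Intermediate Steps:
U(D) = D³/2
F(G) = (-1 + G)² (F(G) = (G - 1)² = (-1 + G)²)
p(c) = 104 (p(c) = (½)*6³ - 1*4 = (½)*216 - 4 = 108 - 4 = 104)
((-41 - Y(2, 4)) + p(F(E)))² = ((-41 - 2*4) + 104)² = ((-41 - 1*8) + 104)² = ((-41 - 8) + 104)² = (-49 + 104)² = 55² = 3025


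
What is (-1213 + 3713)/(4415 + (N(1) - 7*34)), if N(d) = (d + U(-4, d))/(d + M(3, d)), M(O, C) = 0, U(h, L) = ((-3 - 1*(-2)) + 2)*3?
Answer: 2500/4181 ≈ 0.59794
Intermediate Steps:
U(h, L) = 3 (U(h, L) = ((-3 + 2) + 2)*3 = (-1 + 2)*3 = 1*3 = 3)
N(d) = (3 + d)/d (N(d) = (d + 3)/(d + 0) = (3 + d)/d)
(-1213 + 3713)/(4415 + (N(1) - 7*34)) = (-1213 + 3713)/(4415 + ((3 + 1)/1 - 7*34)) = 2500/(4415 + (1*4 - 238)) = 2500/(4415 + (4 - 238)) = 2500/(4415 - 234) = 2500/4181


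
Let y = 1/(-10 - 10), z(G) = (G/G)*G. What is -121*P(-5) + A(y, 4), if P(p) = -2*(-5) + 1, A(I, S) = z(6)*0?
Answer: -1331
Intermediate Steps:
z(G) = G (z(G) = 1*G = G)
y = -1/20 (y = 1/(-20) = -1/20 ≈ -0.050000)
A(I, S) = 0 (A(I, S) = 6*0 = 0)
P(p) = 11 (P(p) = 10 + 1 = 11)
-121*P(-5) + A(y, 4) = -121*11 + 0 = -1331 + 0 = -1331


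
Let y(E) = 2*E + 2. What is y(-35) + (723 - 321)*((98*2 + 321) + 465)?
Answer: 394696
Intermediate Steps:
y(E) = 2 + 2*E
y(-35) + (723 - 321)*((98*2 + 321) + 465) = (2 + 2*(-35)) + (723 - 321)*((98*2 + 321) + 465) = (2 - 70) + 402*((196 + 321) + 465) = -68 + 402*(517 + 465) = -68 + 402*982 = -68 + 394764 = 394696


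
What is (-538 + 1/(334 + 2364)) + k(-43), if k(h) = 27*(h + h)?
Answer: -7716279/2698 ≈ -2860.0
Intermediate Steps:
k(h) = 54*h (k(h) = 27*(2*h) = 54*h)
(-538 + 1/(334 + 2364)) + k(-43) = (-538 + 1/(334 + 2364)) + 54*(-43) = (-538 + 1/2698) - 2322 = -1451523/2698 - 2322 = -7716279/2698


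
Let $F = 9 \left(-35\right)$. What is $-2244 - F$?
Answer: $-1929$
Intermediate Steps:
$F = -315$
$-2244 - F = -2244 - -315 = -2244 + 315 = -1929$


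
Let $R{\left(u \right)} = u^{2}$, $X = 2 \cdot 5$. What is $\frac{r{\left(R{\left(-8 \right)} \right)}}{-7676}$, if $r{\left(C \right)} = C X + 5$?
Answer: $- \frac{645}{7676} \approx -0.084028$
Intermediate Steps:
$X = 10$
$r{\left(C \right)} = 5 + 10 C$ ($r{\left(C \right)} = C 10 + 5 = 10 C + 5 = 5 + 10 C$)
$\frac{r{\left(R{\left(-8 \right)} \right)}}{-7676} = \frac{5 + 10 \left(-8\right)^{2}}{-7676} = \left(5 + 10 \cdot 64\right) \left(- \frac{1}{7676}\right) = \left(5 + 640\right) \left(- \frac{1}{7676}\right) = 645 \left(- \frac{1}{7676}\right) = - \frac{645}{7676}$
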